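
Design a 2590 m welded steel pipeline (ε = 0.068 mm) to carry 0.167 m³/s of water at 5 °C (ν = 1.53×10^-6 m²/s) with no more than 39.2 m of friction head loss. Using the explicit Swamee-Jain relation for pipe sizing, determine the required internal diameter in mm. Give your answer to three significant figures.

D ≈ 304 mm

Swamee-Jain (Type III): D = 0.66·[ε^1.25·(LQ²/(gh_f))^4.75 + ν·Q^9.4·(L/(gh_f))^5.2]^0.04
LQ²/(gh_f) = 0.1878; L/(gh_f) = 6.735
Term 1 = ε^1.25·(…)^4.75 = 2.19×10^-9; Term 2 = ν·Q^9.4·(…)^5.2 = 1.53×10^-9
D = 0.66·(2.19×10^-9 + 1.53×10^-9)^0.04 = 0.3037 m = 304 mm
Check: V = 2.31 m/s, Re = 4.58×10^5, f = 0.01585, h_f = 36.6 m ≈ 39.2 m ✓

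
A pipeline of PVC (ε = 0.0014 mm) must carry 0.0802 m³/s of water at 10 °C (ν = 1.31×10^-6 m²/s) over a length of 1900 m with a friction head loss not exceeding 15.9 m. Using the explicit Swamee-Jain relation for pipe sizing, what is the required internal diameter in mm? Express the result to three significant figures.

Swamee-Jain (Type III): D = 0.66·[ε^1.25·(LQ²/(gh_f))^4.75 + ν·Q^9.4·(L/(gh_f))^5.2]^0.04
LQ²/(gh_f) = 0.07835; L/(gh_f) = 12.18
Term 1 = ε^1.25·(…)^4.75 = 2.69×10^-13; Term 2 = ν·Q^9.4·(…)^5.2 = 2.90×10^-11
D = 0.66·(2.69×10^-13 + 2.90×10^-11)^0.04 = 0.2501 m = 250 mm
Check: V = 1.63 m/s, Re = 3.12×10^5, f = 0.01434, h_f = 14.8 m ≈ 15.9 m ✓

D ≈ 250 mm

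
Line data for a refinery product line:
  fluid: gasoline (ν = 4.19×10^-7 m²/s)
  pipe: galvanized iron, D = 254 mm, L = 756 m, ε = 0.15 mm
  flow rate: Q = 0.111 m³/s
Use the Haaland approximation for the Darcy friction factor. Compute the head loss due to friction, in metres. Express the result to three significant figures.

h_f ≈ 12.9 m

V = 4Q/(πD²) = 4·0.111/(π·0.254²) = 2.191 m/s
Re = VD/ν = 2.191·0.254/4.19×10^-7 = 1.33×10^6 → turbulent
ε/D = 0.15/254 = 5.91×10^-4
Haaland: f = 0.01767
h_f = f(L/D)V²/(2g) = 0.01767·(756/0.254)·2.191²/(2·9.81) = 12.86 m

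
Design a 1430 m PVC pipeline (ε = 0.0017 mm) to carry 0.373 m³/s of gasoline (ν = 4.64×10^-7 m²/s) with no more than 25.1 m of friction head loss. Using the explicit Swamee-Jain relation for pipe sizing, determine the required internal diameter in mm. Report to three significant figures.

D ≈ 367 mm

Swamee-Jain (Type III): D = 0.66·[ε^1.25·(LQ²/(gh_f))^4.75 + ν·Q^9.4·(L/(gh_f))^5.2]^0.04
LQ²/(gh_f) = 0.8080; L/(gh_f) = 5.808
Term 1 = ε^1.25·(…)^4.75 = 2.23×10^-8; Term 2 = ν·Q^9.4·(…)^5.2 = 4.11×10^-7
D = 0.66·(2.23×10^-8 + 4.11×10^-7)^0.04 = 0.3673 m = 367 mm
Check: V = 3.52 m/s, Re = 2.79×10^6, f = 0.01006, h_f = 24.7 m ≈ 25.1 m ✓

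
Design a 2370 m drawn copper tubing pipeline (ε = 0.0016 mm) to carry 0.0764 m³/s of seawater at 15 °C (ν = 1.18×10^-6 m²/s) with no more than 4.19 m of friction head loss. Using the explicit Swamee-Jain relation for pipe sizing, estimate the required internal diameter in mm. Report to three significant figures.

Swamee-Jain (Type III): D = 0.66·[ε^1.25·(LQ²/(gh_f))^4.75 + ν·Q^9.4·(L/(gh_f))^5.2]^0.04
LQ²/(gh_f) = 0.3366; L/(gh_f) = 57.66
Term 1 = ε^1.25·(…)^4.75 = 3.23×10^-10; Term 2 = ν·Q^9.4·(…)^5.2 = 5.36×10^-8
D = 0.66·(3.23×10^-10 + 5.36×10^-8)^0.04 = 0.3379 m = 338 mm
Check: V = 0.852 m/s, Re = 2.44×10^5, f = 0.01500, h_f = 3.89 m ≈ 4.19 m ✓

D ≈ 338 mm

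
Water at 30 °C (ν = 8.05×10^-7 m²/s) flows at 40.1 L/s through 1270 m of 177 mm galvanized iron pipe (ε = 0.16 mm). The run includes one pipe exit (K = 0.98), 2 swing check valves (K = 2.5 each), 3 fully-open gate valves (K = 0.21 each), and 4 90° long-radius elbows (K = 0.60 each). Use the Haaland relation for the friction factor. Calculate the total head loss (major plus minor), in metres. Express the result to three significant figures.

V = 4Q/(πD²) = 1.630 m/s; V²/2g = 0.1354 m
Re = 3.58×10^5, ε/D = 9.04×10^-4 → f = 0.01997 (Haaland)
Major: h_f = f(L/D)·V²/2g = 0.01997·7175·0.1354 = 19.40 m
Minor: ΣK = 9.01; h_m = ΣK·V²/2g = 1.220 m
Total H_L = 19.40 + 1.220 = 20.62 m

H_L ≈ 20.6 m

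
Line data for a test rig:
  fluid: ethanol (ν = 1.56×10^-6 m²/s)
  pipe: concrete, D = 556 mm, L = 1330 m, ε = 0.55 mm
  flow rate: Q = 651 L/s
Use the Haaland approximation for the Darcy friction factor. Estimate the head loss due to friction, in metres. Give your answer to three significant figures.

h_f ≈ 17.4 m

V = 4Q/(πD²) = 4·0.651/(π·0.556²) = 2.681 m/s
Re = VD/ν = 2.681·0.556/1.56×10^-6 = 9.56×10^5 → turbulent
ε/D = 0.55/556 = 9.89×10^-4
Haaland: f = 0.01990
h_f = f(L/D)V²/(2g) = 0.01990·(1330/0.556)·2.681²/(2·9.81) = 17.45 m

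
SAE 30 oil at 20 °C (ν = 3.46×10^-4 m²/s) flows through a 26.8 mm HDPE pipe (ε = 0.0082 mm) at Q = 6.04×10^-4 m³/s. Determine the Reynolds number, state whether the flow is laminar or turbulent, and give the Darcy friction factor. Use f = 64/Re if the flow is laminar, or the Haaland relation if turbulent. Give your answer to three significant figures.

Re ≈ 82.9; laminar; f = 64/Re ≈ 0.772

V = 4Q/(πD²) = 1.071 m/s
Re = VD/ν = 1.071·0.0268/3.46×10^-4 = 82.9
Re < 2300 → laminar → f = 64/Re = 0.7717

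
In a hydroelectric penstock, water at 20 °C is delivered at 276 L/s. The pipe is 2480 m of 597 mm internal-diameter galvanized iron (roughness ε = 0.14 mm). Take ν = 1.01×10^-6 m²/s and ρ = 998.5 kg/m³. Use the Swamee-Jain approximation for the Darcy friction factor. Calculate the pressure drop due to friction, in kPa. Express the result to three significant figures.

Δp ≈ 31.5 kPa

V = 4Q/(πD²) = 4·0.276/(π·0.597²) = 0.9860 m/s
Re = VD/ν = 0.9860·0.597/1.01×10^-6 = 5.83×10^5 → turbulent
ε/D = 0.14/597 = 2.35×10^-4
Swamee-Jain: f = 0.01564
h_f = f(L/D)V²/(2g) = 0.01564·(2480/0.597)·0.9860²/(2·9.81) = 3.220 m
Δp = ρg·h_f = 998.5·9.81·3.220 = 31.54 kPa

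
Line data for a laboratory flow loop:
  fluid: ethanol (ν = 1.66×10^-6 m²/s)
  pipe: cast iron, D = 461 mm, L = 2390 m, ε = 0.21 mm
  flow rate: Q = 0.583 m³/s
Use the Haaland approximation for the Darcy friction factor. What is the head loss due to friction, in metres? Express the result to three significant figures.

h_f ≈ 54.4 m

V = 4Q/(πD²) = 4·0.583/(π·0.461²) = 3.493 m/s
Re = VD/ν = 3.493·0.461/1.66×10^-6 = 9.70×10^5 → turbulent
ε/D = 0.21/461 = 4.56×10^-4
Haaland: f = 0.01687
h_f = f(L/D)V²/(2g) = 0.01687·(2390/0.461)·3.493²/(2·9.81) = 54.39 m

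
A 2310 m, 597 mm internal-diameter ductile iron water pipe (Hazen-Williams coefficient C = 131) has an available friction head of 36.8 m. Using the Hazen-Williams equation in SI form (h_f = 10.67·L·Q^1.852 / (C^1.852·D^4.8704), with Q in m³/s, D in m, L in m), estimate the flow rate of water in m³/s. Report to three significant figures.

Q ≈ 1.01 m³/s

Rearranging: Q = [h_f·C^1.852·D^4.8704 / (10.67·L)]^(1/1.852)
Q = [36.8·131^1.852·0.597^4.8704 / (10.67·2310)]^0.540 = 1.005 m³/s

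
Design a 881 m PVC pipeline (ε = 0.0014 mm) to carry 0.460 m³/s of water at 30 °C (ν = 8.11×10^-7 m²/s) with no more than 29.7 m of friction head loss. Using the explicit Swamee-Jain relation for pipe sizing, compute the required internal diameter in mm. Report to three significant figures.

D ≈ 355 mm

Swamee-Jain (Type III): D = 0.66·[ε^1.25·(LQ²/(gh_f))^4.75 + ν·Q^9.4·(L/(gh_f))^5.2]^0.04
LQ²/(gh_f) = 0.6398; L/(gh_f) = 3.024
Term 1 = ε^1.25·(…)^4.75 = 5.77×10^-9; Term 2 = ν·Q^9.4·(…)^5.2 = 1.73×10^-7
D = 0.66·(5.77×10^-9 + 1.73×10^-7)^0.04 = 0.3545 m = 355 mm
Check: V = 4.66 m/s, Re = 2.04×10^6, f = 0.01049, h_f = 28.9 m ≈ 29.7 m ✓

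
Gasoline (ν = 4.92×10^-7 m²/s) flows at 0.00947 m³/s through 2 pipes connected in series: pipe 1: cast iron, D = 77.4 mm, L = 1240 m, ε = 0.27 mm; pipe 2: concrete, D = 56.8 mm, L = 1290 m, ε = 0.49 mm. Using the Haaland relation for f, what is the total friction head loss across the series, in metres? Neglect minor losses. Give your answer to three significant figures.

Pipe 1: V = 2.013 m/s, Re = 3.17×10^5, ε/D = 0.00349, f = 0.02771, h_1 = f(L/D)V²/2g = 91.66 m
Pipe 2: V = 3.737 m/s, Re = 4.31×10^5, ε/D = 0.00863, f = 0.03629, h_2 = f(L/D)V²/2g = 586.8 m
Series → Q common, losses add: H = Σh = 678.5 m

H ≈ 678 m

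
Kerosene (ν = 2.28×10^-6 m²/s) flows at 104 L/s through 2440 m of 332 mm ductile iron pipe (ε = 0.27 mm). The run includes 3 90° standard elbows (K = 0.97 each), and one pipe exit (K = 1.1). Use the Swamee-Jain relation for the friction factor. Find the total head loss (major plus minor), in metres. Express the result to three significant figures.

H_L ≈ 11.4 m

V = 4Q/(πD²) = 1.201 m/s; V²/2g = 0.07356 m
Re = 1.75×10^5, ε/D = 8.13×10^-4 → f = 0.02062 (Swamee-Jain)
Major: h_f = f(L/D)·V²/2g = 0.02062·7349·0.07356 = 11.15 m
Minor: ΣK = 4.01; h_m = ΣK·V²/2g = 0.2950 m
Total H_L = 11.15 + 0.2950 = 11.44 m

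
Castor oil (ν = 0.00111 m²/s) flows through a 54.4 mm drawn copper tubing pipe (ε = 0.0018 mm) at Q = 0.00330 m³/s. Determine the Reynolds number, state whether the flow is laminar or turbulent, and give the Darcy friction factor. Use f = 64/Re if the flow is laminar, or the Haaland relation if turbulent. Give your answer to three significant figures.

Re ≈ 69.6; laminar; f = 64/Re ≈ 0.920

V = 4Q/(πD²) = 1.420 m/s
Re = VD/ν = 1.420·0.0544/0.00111 = 69.6
Re < 2300 → laminar → f = 64/Re = 0.9198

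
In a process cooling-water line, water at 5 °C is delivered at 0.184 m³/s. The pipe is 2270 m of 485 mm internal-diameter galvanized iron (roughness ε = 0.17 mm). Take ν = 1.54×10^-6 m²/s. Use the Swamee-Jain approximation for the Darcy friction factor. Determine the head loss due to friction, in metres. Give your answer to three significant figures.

V = 4Q/(πD²) = 4·0.184/(π·0.485²) = 0.9960 m/s
Re = VD/ν = 0.9960·0.485/1.54×10^-6 = 3.14×10^5 → turbulent
ε/D = 0.17/485 = 3.51×10^-4
Swamee-Jain: f = 0.01734
h_f = f(L/D)V²/(2g) = 0.01734·(2270/0.485)·0.9960²/(2·9.81) = 4.103 m

h_f ≈ 4.10 m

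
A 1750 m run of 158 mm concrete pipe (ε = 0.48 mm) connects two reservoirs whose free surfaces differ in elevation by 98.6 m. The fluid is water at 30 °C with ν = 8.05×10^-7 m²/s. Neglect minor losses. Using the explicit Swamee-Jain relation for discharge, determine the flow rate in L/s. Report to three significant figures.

Swamee-Jain (Type II): Q = -0.965·√(gD⁵h_f/L)·ln[ε/(3.7D) + √(3.17ν²L/(gD³h_f))]
√(gD⁵h_f/L) = √(9.81·0.158⁵·98.6/1750) = 0.007377
ε/(3.7D) = 8.21×10^-4; √(3.17ν²L/(gD³h_f)) = 3.07×10^-5
Q = -0.965·0.007377·ln(8.518×10^-4) = 0.05032 m³/s
Check: V = 2.57 m/s, Re = 5.04×10^5, f = 0.02663, h_f = 99.0 m ≈ 98.6 m ✓

Q ≈ 50.3 L/s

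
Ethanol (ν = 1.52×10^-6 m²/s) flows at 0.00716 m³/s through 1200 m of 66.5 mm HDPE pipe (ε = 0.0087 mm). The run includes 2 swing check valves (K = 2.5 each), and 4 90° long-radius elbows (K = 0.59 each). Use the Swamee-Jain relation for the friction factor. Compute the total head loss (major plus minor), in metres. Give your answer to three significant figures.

V = 4Q/(πD²) = 2.061 m/s; V²/2g = 0.2166 m
Re = 9.02×10^4, ε/D = 1.31×10^-4 → f = 0.01898 (Swamee-Jain)
Major: h_f = f(L/D)·V²/2g = 0.01898·18045·0.2166 = 74.17 m
Minor: ΣK = 7.36; h_m = ΣK·V²/2g = 1.594 m
Total H_L = 74.17 + 1.594 = 75.76 m

H_L ≈ 75.8 m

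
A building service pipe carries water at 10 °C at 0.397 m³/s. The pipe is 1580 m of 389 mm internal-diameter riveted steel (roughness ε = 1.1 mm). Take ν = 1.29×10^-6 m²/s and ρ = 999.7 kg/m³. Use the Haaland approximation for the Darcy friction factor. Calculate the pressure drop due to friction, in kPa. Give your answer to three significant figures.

V = 4Q/(πD²) = 4·0.397/(π·0.389²) = 3.340 m/s
Re = VD/ν = 3.340·0.389/1.29×10^-6 = 1.01×10^6 → turbulent
ε/D = 1.1/389 = 0.00283
Haaland: f = 0.02591
h_f = f(L/D)V²/(2g) = 0.02591·(1580/0.389)·3.340²/(2·9.81) = 59.86 m
Δp = ρg·h_f = 999.7·9.81·59.86 = 587.1 kPa

Δp ≈ 587 kPa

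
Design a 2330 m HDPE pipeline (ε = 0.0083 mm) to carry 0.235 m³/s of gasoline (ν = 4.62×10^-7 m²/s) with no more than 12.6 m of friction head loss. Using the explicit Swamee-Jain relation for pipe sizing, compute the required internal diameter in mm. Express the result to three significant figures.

Swamee-Jain (Type III): D = 0.66·[ε^1.25·(LQ²/(gh_f))^4.75 + ν·Q^9.4·(L/(gh_f))^5.2]^0.04
LQ²/(gh_f) = 1.041; L/(gh_f) = 18.85
Term 1 = ε^1.25·(…)^4.75 = 5.39×10^-7; Term 2 = ν·Q^9.4·(…)^5.2 = 2.42×10^-6
D = 0.66·(5.39×10^-7 + 2.42×10^-6)^0.04 = 0.3967 m = 397 mm
Check: V = 1.90 m/s, Re = 1.63×10^6, f = 0.01136, h_f = 12.3 m ≈ 12.6 m ✓

D ≈ 397 mm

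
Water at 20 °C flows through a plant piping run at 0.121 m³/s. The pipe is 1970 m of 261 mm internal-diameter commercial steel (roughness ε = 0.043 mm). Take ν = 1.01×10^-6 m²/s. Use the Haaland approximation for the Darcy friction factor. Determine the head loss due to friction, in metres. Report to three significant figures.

V = 4Q/(πD²) = 4·0.121/(π·0.261²) = 2.262 m/s
Re = VD/ν = 2.262·0.261/1.01×10^-6 = 5.84×10^5 → turbulent
ε/D = 0.043/261 = 1.65×10^-4
Haaland: f = 0.01474
h_f = f(L/D)V²/(2g) = 0.01474·(1970/0.261)·2.262²/(2·9.81) = 29.01 m

h_f ≈ 29.0 m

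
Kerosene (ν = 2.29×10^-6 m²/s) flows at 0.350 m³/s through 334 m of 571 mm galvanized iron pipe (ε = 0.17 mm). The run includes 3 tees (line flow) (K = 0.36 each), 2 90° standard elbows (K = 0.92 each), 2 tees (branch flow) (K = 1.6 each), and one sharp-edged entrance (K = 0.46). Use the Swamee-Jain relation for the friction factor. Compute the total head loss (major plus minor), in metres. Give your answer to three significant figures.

H_L ≈ 1.57 m

V = 4Q/(πD²) = 1.367 m/s; V²/2g = 0.09522 m
Re = 3.41×10^5, ε/D = 2.98×10^-4 → f = 0.01685 (Swamee-Jain)
Major: h_f = f(L/D)·V²/2g = 0.01685·584.9·0.09522 = 0.9385 m
Minor: ΣK = 6.58; h_m = ΣK·V²/2g = 0.6265 m
Total H_L = 0.9385 + 0.6265 = 1.565 m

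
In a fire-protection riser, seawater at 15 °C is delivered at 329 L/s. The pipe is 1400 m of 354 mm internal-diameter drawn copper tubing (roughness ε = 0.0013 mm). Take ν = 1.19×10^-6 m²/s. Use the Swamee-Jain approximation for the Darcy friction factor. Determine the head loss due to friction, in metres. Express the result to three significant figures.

V = 4Q/(πD²) = 4·0.329/(π·0.354²) = 3.343 m/s
Re = VD/ν = 3.343·0.354/1.19×10^-6 = 9.94×10^5 → turbulent
ε/D = 0.0013/354 = 3.67×10^-6
Swamee-Jain: f = 0.01171
h_f = f(L/D)V²/(2g) = 0.01171·(1400/0.354)·3.343²/(2·9.81) = 26.37 m

h_f ≈ 26.4 m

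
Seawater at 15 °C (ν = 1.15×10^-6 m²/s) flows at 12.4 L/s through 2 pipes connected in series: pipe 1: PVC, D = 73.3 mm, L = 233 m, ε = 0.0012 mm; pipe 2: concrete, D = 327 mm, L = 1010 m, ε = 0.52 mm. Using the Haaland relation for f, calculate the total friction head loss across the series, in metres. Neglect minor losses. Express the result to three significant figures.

Pipe 1: V = 2.938 m/s, Re = 1.87×10^5, ε/D = 1.64×10^-5, f = 0.01580, h_1 = f(L/D)V²/2g = 22.10 m
Pipe 2: V = 0.1477 m/s, Re = 4.20×10^4, ε/D = 0.00159, f = 0.02580, h_2 = f(L/D)V²/2g = 0.08853 m
Series → Q common, losses add: H = Σh = 22.19 m

H ≈ 22.2 m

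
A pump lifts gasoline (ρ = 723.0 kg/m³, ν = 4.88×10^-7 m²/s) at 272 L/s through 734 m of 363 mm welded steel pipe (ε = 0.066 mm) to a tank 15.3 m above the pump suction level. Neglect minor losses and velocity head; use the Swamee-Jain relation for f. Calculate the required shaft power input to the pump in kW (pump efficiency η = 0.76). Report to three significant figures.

V = 4Q/(πD²) = 2.628 m/s; Re = 1.96×10^6; ε/D = 1.82×10^-4; f = 0.01410
h_f = f(L/D)V²/2g = 10.04 m
Total head H = z + h_f = 15.3 + 10.04 = 25.34 m
P_hyd = ρgQH = 723.0·9.81·0.272·25.34 = 48.89 kW
P_shaft = P_hyd/η = 48.89/0.76 = 64.33 kW

P_shaft ≈ 64.3 kW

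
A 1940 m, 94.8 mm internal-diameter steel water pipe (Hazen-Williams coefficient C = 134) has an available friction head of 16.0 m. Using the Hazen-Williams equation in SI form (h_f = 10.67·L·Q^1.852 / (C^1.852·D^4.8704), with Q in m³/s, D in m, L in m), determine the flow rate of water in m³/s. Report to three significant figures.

Rearranging: Q = [h_f·C^1.852·D^4.8704 / (10.67·L)]^(1/1.852)
Q = [16.0·134^1.852·0.0948^4.8704 / (10.67·1940)]^0.540 = 0.005702 m³/s

Q ≈ 0.00570 m³/s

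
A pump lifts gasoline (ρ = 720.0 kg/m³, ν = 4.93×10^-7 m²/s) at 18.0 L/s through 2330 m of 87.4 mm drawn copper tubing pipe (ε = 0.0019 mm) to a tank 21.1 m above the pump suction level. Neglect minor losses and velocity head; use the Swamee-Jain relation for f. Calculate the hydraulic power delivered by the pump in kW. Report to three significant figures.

P_hyd ≈ 23.4 kW

V = 4Q/(πD²) = 3.000 m/s; Re = 5.32×10^5; ε/D = 2.17×10^-5; f = 0.01330
h_f = f(L/D)V²/2g = 162.7 m
Total head H = z + h_f = 21.1 + 162.7 = 183.8 m
P_hyd = ρgQH = 720.0·9.81·0.0180·183.8 = 23.37 kW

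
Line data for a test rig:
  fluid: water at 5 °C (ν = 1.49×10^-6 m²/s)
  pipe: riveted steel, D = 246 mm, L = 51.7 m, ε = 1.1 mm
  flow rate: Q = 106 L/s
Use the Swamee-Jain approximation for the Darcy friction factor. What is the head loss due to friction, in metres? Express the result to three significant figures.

V = 4Q/(πD²) = 4·0.106/(π·0.246²) = 2.230 m/s
Re = VD/ν = 2.230·0.246/1.49×10^-6 = 3.68×10^5 → turbulent
ε/D = 1.1/246 = 0.00447
Swamee-Jain: f = 0.02977
h_f = f(L/D)V²/(2g) = 0.02977·(51.7/0.246)·2.230²/(2·9.81) = 1.586 m

h_f ≈ 1.59 m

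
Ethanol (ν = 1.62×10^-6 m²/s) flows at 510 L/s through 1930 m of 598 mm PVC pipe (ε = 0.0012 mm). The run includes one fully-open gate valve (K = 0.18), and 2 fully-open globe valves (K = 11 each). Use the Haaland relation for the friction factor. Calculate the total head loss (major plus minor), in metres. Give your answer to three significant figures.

V = 4Q/(πD²) = 1.816 m/s; V²/2g = 0.1681 m
Re = 6.70×10^5, ε/D = 2.01×10^-6 → f = 0.01243 (Haaland)
Major: h_f = f(L/D)·V²/2g = 0.01243·3227·0.1681 = 6.743 m
Minor: ΣK = 22.2; h_m = ΣK·V²/2g = 3.728 m
Total H_L = 6.743 + 3.728 = 10.47 m

H_L ≈ 10.5 m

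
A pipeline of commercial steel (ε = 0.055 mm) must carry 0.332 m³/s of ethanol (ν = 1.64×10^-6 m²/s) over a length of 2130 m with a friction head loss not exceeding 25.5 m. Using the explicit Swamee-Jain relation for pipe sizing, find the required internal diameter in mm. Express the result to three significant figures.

Swamee-Jain (Type III): D = 0.66·[ε^1.25·(LQ²/(gh_f))^4.75 + ν·Q^9.4·(L/(gh_f))^5.2]^0.04
LQ²/(gh_f) = 0.9385; L/(gh_f) = 8.515
Term 1 = ε^1.25·(…)^4.75 = 3.50×10^-6; Term 2 = ν·Q^9.4·(…)^5.2 = 3.55×10^-6
D = 0.66·(3.50×10^-6 + 3.55×10^-6)^0.04 = 0.4107 m = 411 mm
Check: V = 2.51 m/s, Re = 6.28×10^5, f = 0.01452, h_f = 24.1 m ≈ 25.5 m ✓

D ≈ 411 mm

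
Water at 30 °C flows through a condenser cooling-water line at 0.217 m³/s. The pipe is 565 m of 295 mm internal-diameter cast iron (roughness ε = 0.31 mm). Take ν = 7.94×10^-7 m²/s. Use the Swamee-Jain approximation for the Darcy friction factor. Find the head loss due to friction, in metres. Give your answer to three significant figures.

h_f ≈ 19.9 m

V = 4Q/(πD²) = 4·0.217/(π·0.295²) = 3.175 m/s
Re = VD/ν = 3.175·0.295/7.94×10^-7 = 1.18×10^6 → turbulent
ε/D = 0.31/295 = 0.00105
Swamee-Jain: f = 0.02021
h_f = f(L/D)V²/(2g) = 0.02021·(565/0.295)·3.175²/(2·9.81) = 19.88 m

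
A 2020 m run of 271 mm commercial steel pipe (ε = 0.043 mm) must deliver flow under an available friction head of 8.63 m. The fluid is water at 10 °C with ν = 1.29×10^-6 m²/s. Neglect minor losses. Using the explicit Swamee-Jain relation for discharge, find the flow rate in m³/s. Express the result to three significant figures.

Q ≈ 0.0680 m³/s

Swamee-Jain (Type II): Q = -0.965·√(gD⁵h_f/L)·ln[ε/(3.7D) + √(3.17ν²L/(gD³h_f))]
√(gD⁵h_f/L) = √(9.81·0.271⁵·8.63/2020) = 0.007827
ε/(3.7D) = 4.29×10^-5; √(3.17ν²L/(gD³h_f)) = 7.95×10^-5
Q = -0.965·0.007827·ln(1.224×10^-4) = 0.06804 m³/s
Check: V = 1.18 m/s, Re = 2.48×10^5, f = 0.01635, h_f = 8.64 m ≈ 8.63 m ✓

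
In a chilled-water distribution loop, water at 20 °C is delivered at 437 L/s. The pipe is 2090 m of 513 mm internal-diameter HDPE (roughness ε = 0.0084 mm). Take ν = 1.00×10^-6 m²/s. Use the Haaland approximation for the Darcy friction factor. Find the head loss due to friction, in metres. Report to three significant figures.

V = 4Q/(πD²) = 4·0.437/(π·0.513²) = 2.114 m/s
Re = VD/ν = 2.114·0.513/1.00×10^-6 = 1.08×10^6 → turbulent
ε/D = 0.0084/513 = 1.64×10^-5
Haaland: f = 0.01175
h_f = f(L/D)V²/(2g) = 0.01175·(2090/0.513)·2.114²/(2·9.81) = 10.91 m

h_f ≈ 10.9 m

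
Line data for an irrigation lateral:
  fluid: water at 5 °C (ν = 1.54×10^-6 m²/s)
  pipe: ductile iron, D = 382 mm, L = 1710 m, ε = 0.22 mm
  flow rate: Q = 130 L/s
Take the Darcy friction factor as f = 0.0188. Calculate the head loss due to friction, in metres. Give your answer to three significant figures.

V = 4Q/(πD²) = 4·0.130/(π·0.382²) = 1.134 m/s
h_f = f(L/D)V²/(2g) = 0.01880·(1710/0.382)·1.134²/(2·9.81) = 5.519 m

h_f ≈ 5.52 m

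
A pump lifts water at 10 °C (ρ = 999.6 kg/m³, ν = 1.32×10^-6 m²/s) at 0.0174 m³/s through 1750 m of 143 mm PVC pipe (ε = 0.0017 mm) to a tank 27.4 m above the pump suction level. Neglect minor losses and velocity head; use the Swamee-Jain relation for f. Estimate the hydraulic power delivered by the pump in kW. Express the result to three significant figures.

V = 4Q/(πD²) = 1.083 m/s; Re = 1.17×10^5; ε/D = 1.19×10^-5; f = 0.01736
h_f = f(L/D)V²/2g = 12.71 m
Total head H = z + h_f = 27.4 + 12.71 = 40.11 m
P_hyd = ρgQH = 999.6·9.81·0.0174·40.11 = 6.844 kW

P_hyd ≈ 6.84 kW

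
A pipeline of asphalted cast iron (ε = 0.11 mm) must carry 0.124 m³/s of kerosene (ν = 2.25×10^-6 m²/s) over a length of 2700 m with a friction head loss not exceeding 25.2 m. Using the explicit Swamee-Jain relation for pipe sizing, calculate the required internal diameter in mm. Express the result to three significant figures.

Swamee-Jain (Type III): D = 0.66·[ε^1.25·(LQ²/(gh_f))^4.75 + ν·Q^9.4·(L/(gh_f))^5.2]^0.04
LQ²/(gh_f) = 0.1679; L/(gh_f) = 10.92
Term 1 = ε^1.25·(…)^4.75 = 2.35×10^-9; Term 2 = ν·Q^9.4·(…)^5.2 = 1.70×10^-9
D = 0.66·(2.35×10^-9 + 1.70×10^-9)^0.04 = 0.3047 m = 305 mm
Check: V = 1.70 m/s, Re = 2.30×10^5, f = 0.01790, h_f = 23.4 m ≈ 25.2 m ✓

D ≈ 305 mm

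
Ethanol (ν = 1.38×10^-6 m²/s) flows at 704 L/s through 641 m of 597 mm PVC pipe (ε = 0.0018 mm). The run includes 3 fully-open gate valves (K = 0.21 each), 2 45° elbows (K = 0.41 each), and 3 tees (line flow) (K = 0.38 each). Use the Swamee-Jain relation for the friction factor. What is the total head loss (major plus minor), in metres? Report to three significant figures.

V = 4Q/(πD²) = 2.515 m/s; V²/2g = 0.3224 m
Re = 1.09×10^6, ε/D = 3.02×10^-6 → f = 0.01152 (Swamee-Jain)
Major: h_f = f(L/D)·V²/2g = 0.01152·1074·0.3224 = 3.989 m
Minor: ΣK = 2.59; h_m = ΣK·V²/2g = 0.8350 m
Total H_L = 3.989 + 0.8350 = 4.824 m

H_L ≈ 4.82 m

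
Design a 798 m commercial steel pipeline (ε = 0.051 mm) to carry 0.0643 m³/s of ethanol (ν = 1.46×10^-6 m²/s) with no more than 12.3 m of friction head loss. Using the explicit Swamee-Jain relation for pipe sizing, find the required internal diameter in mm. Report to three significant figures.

D ≈ 209 mm

Swamee-Jain (Type III): D = 0.66·[ε^1.25·(LQ²/(gh_f))^4.75 + ν·Q^9.4·(L/(gh_f))^5.2]^0.04
LQ²/(gh_f) = 0.02734; L/(gh_f) = 6.613
Term 1 = ε^1.25·(…)^4.75 = 1.62×10^-13; Term 2 = ν·Q^9.4·(…)^5.2 = 1.69×10^-13
D = 0.66·(1.62×10^-13 + 1.69×10^-13)^0.04 = 0.2091 m = 209 mm
Check: V = 1.87 m/s, Re = 2.68×10^5, f = 0.01685, h_f = 11.5 m ≈ 12.3 m ✓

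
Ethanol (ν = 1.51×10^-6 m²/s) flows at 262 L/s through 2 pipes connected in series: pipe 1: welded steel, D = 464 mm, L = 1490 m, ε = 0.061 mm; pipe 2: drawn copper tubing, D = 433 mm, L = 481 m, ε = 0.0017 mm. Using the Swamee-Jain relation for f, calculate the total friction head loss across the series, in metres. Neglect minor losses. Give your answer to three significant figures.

H ≈ 8.20 m

Pipe 1: V = 1.549 m/s, Re = 4.76×10^5, ε/D = 1.31×10^-4, f = 0.01490, h_1 = f(L/D)V²/2g = 5.854 m
Pipe 2: V = 1.779 m/s, Re = 5.10×10^5, ε/D = 3.93×10^-6, f = 0.01311, h_2 = f(L/D)V²/2g = 2.349 m
Series → Q common, losses add: H = Σh = 8.203 m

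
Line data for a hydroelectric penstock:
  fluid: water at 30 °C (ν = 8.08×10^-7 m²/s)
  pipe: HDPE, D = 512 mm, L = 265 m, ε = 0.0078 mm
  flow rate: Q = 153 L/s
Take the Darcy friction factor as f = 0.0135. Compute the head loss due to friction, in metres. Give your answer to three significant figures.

h_f ≈ 0.197 m

V = 4Q/(πD²) = 4·0.153/(π·0.512²) = 0.7431 m/s
h_f = f(L/D)V²/(2g) = 0.01350·(265/0.512)·0.7431²/(2·9.81) = 0.1967 m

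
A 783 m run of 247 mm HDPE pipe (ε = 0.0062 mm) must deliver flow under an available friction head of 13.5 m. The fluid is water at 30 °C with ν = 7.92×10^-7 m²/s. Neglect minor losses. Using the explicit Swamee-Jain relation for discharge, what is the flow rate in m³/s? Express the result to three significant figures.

Q ≈ 0.124 m³/s

Swamee-Jain (Type II): Q = -0.965·√(gD⁵h_f/L)·ln[ε/(3.7D) + √(3.17ν²L/(gD³h_f))]
√(gD⁵h_f/L) = √(9.81·0.247⁵·13.5/783) = 0.01247
ε/(3.7D) = 6.78×10^-6; √(3.17ν²L/(gD³h_f)) = 2.79×10^-5
Q = -0.965·0.01247·ln(3.472×10^-5) = 0.1236 m³/s
Check: V = 2.58 m/s, Re = 8.04×10^5, f = 0.01256, h_f = 13.5 m ≈ 13.5 m ✓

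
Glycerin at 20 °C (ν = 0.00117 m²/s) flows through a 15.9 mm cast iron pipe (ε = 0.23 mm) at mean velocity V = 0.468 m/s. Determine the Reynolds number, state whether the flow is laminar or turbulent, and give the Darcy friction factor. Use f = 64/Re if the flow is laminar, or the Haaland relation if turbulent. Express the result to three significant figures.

Re ≈ 6.36; laminar; f = 64/Re ≈ 10.1

Re = VD/ν = 0.4680·0.0159/0.00117 = 6.36
Re < 2300 → laminar → f = 64/Re = 10.06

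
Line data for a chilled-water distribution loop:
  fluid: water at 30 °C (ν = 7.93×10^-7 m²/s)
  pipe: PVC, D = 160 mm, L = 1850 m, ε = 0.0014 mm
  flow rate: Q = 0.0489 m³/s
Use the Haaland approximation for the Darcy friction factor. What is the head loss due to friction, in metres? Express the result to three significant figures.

h_f ≈ 46.0 m

V = 4Q/(πD²) = 4·0.0489/(π·0.160²) = 2.432 m/s
Re = VD/ν = 2.432·0.160/7.93×10^-7 = 4.91×10^5 → turbulent
ε/D = 0.0014/160 = 8.75×10^-6
Haaland: f = 0.01320
h_f = f(L/D)V²/(2g) = 0.01320·(1850/0.160)·2.432²/(2·9.81) = 46.03 m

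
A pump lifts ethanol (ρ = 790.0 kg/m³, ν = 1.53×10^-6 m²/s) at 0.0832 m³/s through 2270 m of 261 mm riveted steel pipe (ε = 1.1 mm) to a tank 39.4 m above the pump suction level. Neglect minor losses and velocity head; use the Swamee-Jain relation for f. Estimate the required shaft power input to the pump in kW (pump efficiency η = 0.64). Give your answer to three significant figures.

V = 4Q/(πD²) = 1.555 m/s; Re = 2.65×10^5; ε/D = 0.00421; f = 0.02941
h_f = f(L/D)V²/2g = 31.53 m
Total head H = z + h_f = 39.4 + 31.53 = 70.93 m
P_hyd = ρgQH = 790.0·9.81·0.0832·70.93 = 45.73 kW
P_shaft = P_hyd/η = 45.73/0.64 = 71.46 kW

P_shaft ≈ 71.5 kW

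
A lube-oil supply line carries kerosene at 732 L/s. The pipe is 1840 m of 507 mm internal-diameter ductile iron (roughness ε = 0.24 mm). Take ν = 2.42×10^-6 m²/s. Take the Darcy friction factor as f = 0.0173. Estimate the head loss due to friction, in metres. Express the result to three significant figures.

h_f ≈ 42.1 m

V = 4Q/(πD²) = 4·0.732/(π·0.507²) = 3.626 m/s
h_f = f(L/D)V²/(2g) = 0.01730·(1840/0.507)·3.626²/(2·9.81) = 42.07 m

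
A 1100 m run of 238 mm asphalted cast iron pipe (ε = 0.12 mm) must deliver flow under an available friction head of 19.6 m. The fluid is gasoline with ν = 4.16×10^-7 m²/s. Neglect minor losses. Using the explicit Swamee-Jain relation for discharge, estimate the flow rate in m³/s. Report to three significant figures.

Swamee-Jain (Type II): Q = -0.965·√(gD⁵h_f/L)·ln[ε/(3.7D) + √(3.17ν²L/(gD³h_f))]
√(gD⁵h_f/L) = √(9.81·0.238⁵·19.6/1100) = 0.01155
ε/(3.7D) = 1.36×10^-4; √(3.17ν²L/(gD³h_f)) = 1.53×10^-5
Q = -0.965·0.01155·ln(1.515×10^-4) = 0.09805 m³/s
Check: V = 2.20 m/s, Re = 1.26×10^6, f = 0.01722, h_f = 19.7 m ≈ 19.6 m ✓

Q ≈ 0.0981 m³/s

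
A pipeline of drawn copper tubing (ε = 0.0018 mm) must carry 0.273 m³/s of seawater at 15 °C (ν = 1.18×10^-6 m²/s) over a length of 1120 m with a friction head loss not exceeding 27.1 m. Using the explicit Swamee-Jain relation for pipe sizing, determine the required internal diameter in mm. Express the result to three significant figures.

D ≈ 317 mm

Swamee-Jain (Type III): D = 0.66·[ε^1.25·(LQ²/(gh_f))^4.75 + ν·Q^9.4·(L/(gh_f))^5.2]^0.04
LQ²/(gh_f) = 0.3140; L/(gh_f) = 4.213
Term 1 = ε^1.25·(…)^4.75 = 2.69×10^-10; Term 2 = ν·Q^9.4·(…)^5.2 = 1.05×10^-8
D = 0.66·(2.69×10^-10 + 1.05×10^-8)^0.04 = 0.3168 m = 317 mm
Check: V = 3.46 m/s, Re = 9.30×10^5, f = 0.01189, h_f = 25.7 m ≈ 27.1 m ✓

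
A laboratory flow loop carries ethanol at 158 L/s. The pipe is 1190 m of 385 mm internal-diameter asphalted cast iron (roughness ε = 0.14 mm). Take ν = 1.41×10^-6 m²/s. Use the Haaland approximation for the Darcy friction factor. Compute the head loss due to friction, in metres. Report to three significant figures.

V = 4Q/(πD²) = 4·0.158/(π·0.385²) = 1.357 m/s
Re = VD/ν = 1.357·0.385/1.41×10^-6 = 3.71×10^5 → turbulent
ε/D = 0.14/385 = 3.64×10^-4
Haaland: f = 0.01696
h_f = f(L/D)V²/(2g) = 0.01696·(1190/0.385)·1.357²/(2·9.81) = 4.922 m

h_f ≈ 4.92 m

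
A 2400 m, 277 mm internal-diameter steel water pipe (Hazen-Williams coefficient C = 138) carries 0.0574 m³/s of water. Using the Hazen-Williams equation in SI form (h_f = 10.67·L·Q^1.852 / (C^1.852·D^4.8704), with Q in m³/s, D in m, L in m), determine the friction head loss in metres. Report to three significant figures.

h_f = 10.67·2400·0.0574^1.852 / (138^1.852·0.277^4.8704) = 7.281 m

h_f ≈ 7.28 m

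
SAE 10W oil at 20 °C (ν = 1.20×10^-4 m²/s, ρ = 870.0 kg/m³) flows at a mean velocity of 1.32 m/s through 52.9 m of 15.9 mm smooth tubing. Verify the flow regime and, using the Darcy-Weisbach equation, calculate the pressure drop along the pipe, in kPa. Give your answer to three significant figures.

Re = VD/ν = 1.32·0.01590/1.20×10^-4 = 175 → laminar (Re < 2300)
f = 64/Re = 0.3659
h_f = f(L/D)V²/(2g) = 0.3659·(52.9/0.01590)·1.32²/(2·9.81) = 108.1 m
Δp = ρg·h_f = 870.0·9.81·108.1 = 922.8 kPa

Δp ≈ 923 kPa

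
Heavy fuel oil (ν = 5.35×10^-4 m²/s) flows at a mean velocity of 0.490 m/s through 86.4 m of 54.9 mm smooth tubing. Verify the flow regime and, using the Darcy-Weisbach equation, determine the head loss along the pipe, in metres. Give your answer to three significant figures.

h_f ≈ 24.5 m

Re = VD/ν = 0.490·0.05490/5.35×10^-4 = 50.3 → laminar (Re < 2300)
f = 64/Re = 1.273
h_f = f(L/D)V²/(2g) = 1.273·(86.4/0.05490)·0.490²/(2·9.81) = 24.51 m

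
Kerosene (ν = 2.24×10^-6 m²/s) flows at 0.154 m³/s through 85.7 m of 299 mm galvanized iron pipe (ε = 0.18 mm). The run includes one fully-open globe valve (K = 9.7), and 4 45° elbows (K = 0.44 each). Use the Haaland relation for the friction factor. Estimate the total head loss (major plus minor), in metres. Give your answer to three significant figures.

V = 4Q/(πD²) = 2.193 m/s; V²/2g = 0.2452 m
Re = 2.93×10^5, ε/D = 6.02×10^-4 → f = 0.01867 (Haaland)
Major: h_f = f(L/D)·V²/2g = 0.01867·286.6·0.2452 = 1.312 m
Minor: ΣK = 11.5; h_m = ΣK·V²/2g = 2.810 m
Total H_L = 1.312 + 2.810 = 4.122 m

H_L ≈ 4.12 m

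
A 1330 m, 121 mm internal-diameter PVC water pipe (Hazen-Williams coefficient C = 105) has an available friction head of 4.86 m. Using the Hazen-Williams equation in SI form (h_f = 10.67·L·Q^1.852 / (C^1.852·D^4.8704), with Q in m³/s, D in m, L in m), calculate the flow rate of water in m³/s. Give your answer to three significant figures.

Rearranging: Q = [h_f·C^1.852·D^4.8704 / (10.67·L)]^(1/1.852)
Q = [4.86·105^1.852·0.121^4.8704 / (10.67·1330)]^0.540 = 0.005469 m³/s

Q ≈ 0.00547 m³/s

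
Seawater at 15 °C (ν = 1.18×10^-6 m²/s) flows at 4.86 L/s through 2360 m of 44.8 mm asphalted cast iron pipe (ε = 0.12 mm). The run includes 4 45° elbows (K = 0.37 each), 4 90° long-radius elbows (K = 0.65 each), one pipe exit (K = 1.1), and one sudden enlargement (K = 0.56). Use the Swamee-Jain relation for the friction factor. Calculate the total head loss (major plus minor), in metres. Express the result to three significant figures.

V = 4Q/(πD²) = 3.083 m/s; V²/2g = 0.4845 m
Re = 1.17×10^5, ε/D = 0.00268 → f = 0.02679 (Swamee-Jain)
Major: h_f = f(L/D)·V²/2g = 0.02679·52679·0.4845 = 683.7 m
Minor: ΣK = 5.74; h_m = ΣK·V²/2g = 2.781 m
Total H_L = 683.7 + 2.781 = 686.5 m

H_L ≈ 687 m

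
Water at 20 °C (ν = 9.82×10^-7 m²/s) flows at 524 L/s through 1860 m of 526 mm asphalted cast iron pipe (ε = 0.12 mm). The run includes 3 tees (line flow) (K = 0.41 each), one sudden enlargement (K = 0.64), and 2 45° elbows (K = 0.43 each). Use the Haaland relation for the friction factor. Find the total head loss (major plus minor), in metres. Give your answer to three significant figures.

H_L ≈ 16.3 m

V = 4Q/(πD²) = 2.411 m/s; V²/2g = 0.2964 m
Re = 1.29×10^6, ε/D = 2.28×10^-4 → f = 0.01474 (Haaland)
Major: h_f = f(L/D)·V²/2g = 0.01474·3536·0.2964 = 15.45 m
Minor: ΣK = 2.73; h_m = ΣK·V²/2g = 0.8091 m
Total H_L = 15.45 + 0.8091 = 16.26 m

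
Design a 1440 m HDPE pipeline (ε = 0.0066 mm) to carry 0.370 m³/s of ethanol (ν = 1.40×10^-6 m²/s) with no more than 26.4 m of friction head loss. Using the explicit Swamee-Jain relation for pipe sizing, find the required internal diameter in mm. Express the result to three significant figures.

Swamee-Jain (Type III): D = 0.66·[ε^1.25·(LQ²/(gh_f))^4.75 + ν·Q^9.4·(L/(gh_f))^5.2]^0.04
LQ²/(gh_f) = 0.7612; L/(gh_f) = 5.560
Term 1 = ε^1.25·(…)^4.75 = 9.15×10^-8; Term 2 = ν·Q^9.4·(…)^5.2 = 9.16×10^-7
D = 0.66·(9.15×10^-8 + 9.16×10^-7)^0.04 = 0.3799 m = 380 mm
Check: V = 3.26 m/s, Re = 8.86×10^5, f = 0.01224, h_f = 25.2 m ≈ 26.4 m ✓

D ≈ 380 mm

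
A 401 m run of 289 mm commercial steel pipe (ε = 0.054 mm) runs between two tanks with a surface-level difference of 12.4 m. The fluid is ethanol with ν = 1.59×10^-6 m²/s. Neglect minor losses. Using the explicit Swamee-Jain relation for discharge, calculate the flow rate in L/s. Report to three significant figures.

Swamee-Jain (Type II): Q = -0.965·√(gD⁵h_f/L)·ln[ε/(3.7D) + √(3.17ν²L/(gD³h_f))]
√(gD⁵h_f/L) = √(9.81·0.289⁵·12.4/401) = 0.02473
ε/(3.7D) = 5.05×10^-5; √(3.17ν²L/(gD³h_f)) = 3.31×10^-5
Q = -0.965·0.02473·ln(8.358×10^-5) = 0.2241 m³/s
Check: V = 3.42 m/s, Re = 6.21×10^5, f = 0.01511, h_f = 12.5 m ≈ 12.4 m ✓

Q ≈ 224 L/s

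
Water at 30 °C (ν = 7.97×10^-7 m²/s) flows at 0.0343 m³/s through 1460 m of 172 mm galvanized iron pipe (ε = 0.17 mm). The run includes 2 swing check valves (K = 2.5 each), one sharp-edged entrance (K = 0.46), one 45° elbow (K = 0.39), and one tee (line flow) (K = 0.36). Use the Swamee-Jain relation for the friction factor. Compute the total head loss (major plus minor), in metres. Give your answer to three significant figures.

V = 4Q/(πD²) = 1.476 m/s; V²/2g = 0.1111 m
Re = 3.19×10^5, ε/D = 9.88×10^-4 → f = 0.02064 (Swamee-Jain)
Major: h_f = f(L/D)·V²/2g = 0.02064·8488·0.1111 = 19.46 m
Minor: ΣK = 6.21; h_m = ΣK·V²/2g = 0.6897 m
Total H_L = 19.46 + 0.6897 = 20.15 m

H_L ≈ 20.2 m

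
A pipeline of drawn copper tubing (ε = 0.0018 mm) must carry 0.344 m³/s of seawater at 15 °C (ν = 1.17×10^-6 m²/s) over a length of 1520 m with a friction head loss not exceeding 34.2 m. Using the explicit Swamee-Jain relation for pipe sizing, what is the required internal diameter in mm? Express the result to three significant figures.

Swamee-Jain (Type III): D = 0.66·[ε^1.25·(LQ²/(gh_f))^4.75 + ν·Q^9.4·(L/(gh_f))^5.2]^0.04
LQ²/(gh_f) = 0.5361; L/(gh_f) = 4.531
Term 1 = ε^1.25·(…)^4.75 = 3.41×10^-9; Term 2 = ν·Q^9.4·(…)^5.2 = 1.33×10^-7
D = 0.66·(3.41×10^-9 + 1.33×10^-7)^0.04 = 0.3507 m = 351 mm
Check: V = 3.56 m/s, Re = 1.07×10^6, f = 0.01161, h_f = 32.5 m ≈ 34.2 m ✓

D ≈ 351 mm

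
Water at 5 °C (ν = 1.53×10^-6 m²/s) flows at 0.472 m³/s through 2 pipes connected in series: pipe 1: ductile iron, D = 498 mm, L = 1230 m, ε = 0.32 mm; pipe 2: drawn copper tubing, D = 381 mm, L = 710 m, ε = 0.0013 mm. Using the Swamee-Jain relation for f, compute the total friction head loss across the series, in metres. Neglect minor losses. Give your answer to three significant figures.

H ≈ 32.5 m

Pipe 1: V = 2.423 m/s, Re = 7.89×10^5, ε/D = 6.43×10^-4, f = 0.01831, h_1 = f(L/D)V²/2g = 13.54 m
Pipe 2: V = 4.140 m/s, Re = 1.03×10^6, ε/D = 3.41×10^-6, f = 0.01164, h_2 = f(L/D)V²/2g = 18.94 m
Series → Q common, losses add: H = Σh = 32.48 m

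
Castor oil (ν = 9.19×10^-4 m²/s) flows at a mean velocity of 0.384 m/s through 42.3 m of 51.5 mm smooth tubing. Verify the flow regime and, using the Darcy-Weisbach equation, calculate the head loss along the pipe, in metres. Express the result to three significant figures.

h_f ≈ 18.4 m

Re = VD/ν = 0.384·0.05150/9.19×10^-4 = 21.5 → laminar (Re < 2300)
f = 64/Re = 2.974
h_f = f(L/D)V²/(2g) = 2.974·(42.3/0.05150)·0.384²/(2·9.81) = 18.36 m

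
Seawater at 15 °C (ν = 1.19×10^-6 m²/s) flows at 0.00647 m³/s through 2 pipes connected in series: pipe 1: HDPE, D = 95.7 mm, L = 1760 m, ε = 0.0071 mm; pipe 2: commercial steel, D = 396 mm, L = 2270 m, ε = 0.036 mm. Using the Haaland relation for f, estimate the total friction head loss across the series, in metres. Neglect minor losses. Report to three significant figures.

H ≈ 14.7 m

Pipe 1: V = 0.8995 m/s, Re = 7.23×10^4, ε/D = 7.42×10^-5, f = 0.01935, h_1 = f(L/D)V²/2g = 14.68 m
Pipe 2: V = 0.05253 m/s, Re = 1.75×10^4, ε/D = 9.09×10^-5, f = 0.02677, h_2 = f(L/D)V²/2g = 0.02159 m
Series → Q common, losses add: H = Σh = 14.70 m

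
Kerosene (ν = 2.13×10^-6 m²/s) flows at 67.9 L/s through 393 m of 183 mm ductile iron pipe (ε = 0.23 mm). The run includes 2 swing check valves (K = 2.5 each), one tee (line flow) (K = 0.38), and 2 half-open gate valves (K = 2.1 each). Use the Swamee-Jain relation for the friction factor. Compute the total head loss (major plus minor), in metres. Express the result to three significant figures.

H_L ≈ 19.3 m

V = 4Q/(πD²) = 2.582 m/s; V²/2g = 0.3397 m
Re = 2.22×10^5, ε/D = 0.00126 → f = 0.02204 (Swamee-Jain)
Major: h_f = f(L/D)·V²/2g = 0.02204·2148·0.3397 = 16.07 m
Minor: ΣK = 9.58; h_m = ΣK·V²/2g = 3.254 m
Total H_L = 16.07 + 3.254 = 19.33 m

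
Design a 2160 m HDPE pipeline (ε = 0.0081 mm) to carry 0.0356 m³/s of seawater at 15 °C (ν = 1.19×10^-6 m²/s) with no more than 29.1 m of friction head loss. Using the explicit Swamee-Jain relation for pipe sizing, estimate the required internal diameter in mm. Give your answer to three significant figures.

Swamee-Jain (Type III): D = 0.66·[ε^1.25·(LQ²/(gh_f))^4.75 + ν·Q^9.4·(L/(gh_f))^5.2]^0.04
LQ²/(gh_f) = 0.009589; L/(gh_f) = 7.566
Term 1 = ε^1.25·(…)^4.75 = 1.12×10^-16; Term 2 = ν·Q^9.4·(…)^5.2 = 1.07×10^-15
D = 0.66·(1.12×10^-16 + 1.07×10^-15)^0.04 = 0.1669 m = 167 mm
Check: V = 1.63 m/s, Re = 2.28×10^5, f = 0.01561, h_f = 27.3 m ≈ 29.1 m ✓

D ≈ 167 mm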